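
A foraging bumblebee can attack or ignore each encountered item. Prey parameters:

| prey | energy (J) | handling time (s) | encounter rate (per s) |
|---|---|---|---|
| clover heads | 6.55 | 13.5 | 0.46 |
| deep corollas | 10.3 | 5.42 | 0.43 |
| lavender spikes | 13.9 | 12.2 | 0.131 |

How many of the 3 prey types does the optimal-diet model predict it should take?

Profitabilities (E/h, J/s): deep corollas 1.9, lavender spikes 1.14, clover heads 0.485. Add prey in this order while the next type's profitability exceeds the intake rate on those already taken.
Rate on top 1: 1.33. lavender spikes: 1.14 < 1.33 → exclude; stop.
Optimal diet: deep corollas — 1 of 3 types.

1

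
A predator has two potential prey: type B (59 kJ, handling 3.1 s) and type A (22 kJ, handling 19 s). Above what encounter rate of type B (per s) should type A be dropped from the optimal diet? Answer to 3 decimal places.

0.021 per s

The zero-one rule: include type A iff E₂/h₂ > λE₁/(1+λh₁). Equality gives the switch point.
λE₁h₂ = E₂ + λE₂h₁ ⇒ λ = E₂/(E₁h₂ − E₂h₁) = 22/(1121 − 68.2) = 0.0209 per s.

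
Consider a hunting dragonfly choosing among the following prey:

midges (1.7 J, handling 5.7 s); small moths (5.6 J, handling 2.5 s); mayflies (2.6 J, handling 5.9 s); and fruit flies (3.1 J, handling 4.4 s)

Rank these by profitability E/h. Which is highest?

small moths

In descending order of E/h:
small moths: 5.6/2.5 = 2.24 J/s
fruit flies: 3.1/4.4 = 0.705 J/s
mayflies: 2.6/5.9 = 0.441 J/s
midges: 1.7/5.7 = 0.298 J/s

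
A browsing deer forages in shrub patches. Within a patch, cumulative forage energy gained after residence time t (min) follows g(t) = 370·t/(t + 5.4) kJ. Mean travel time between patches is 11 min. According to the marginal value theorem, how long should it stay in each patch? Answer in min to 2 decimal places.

By the marginal value theorem, leave when the instantaneous gain rate g'(t) equals the habitat-wide average g(t)/(T + t).
g'(t) = 370·5.4/(t + 5.4)². Setting 370·5.4/(t+5.4)² = 370t/[(t+5.4)(11+t)] gives 5.4(11+t) = t(t+5.4), so t² = 5.4×11 = 59.4.
t* = √59.4 = 7.707 min.

7.71 min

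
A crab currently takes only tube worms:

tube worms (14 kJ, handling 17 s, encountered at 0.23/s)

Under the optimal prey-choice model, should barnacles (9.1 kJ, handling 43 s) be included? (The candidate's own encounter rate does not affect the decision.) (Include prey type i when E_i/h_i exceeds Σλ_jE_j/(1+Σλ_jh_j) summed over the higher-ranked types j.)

No

Intake rate on the current diet: R = (0.23×14) / (1 + 0.23×17) = 3.22/4.91 = 0.6558 kJ/s.
barnacles: E/h = 9.1/43 = 0.2116 kJ/s.
Since 0.2116 < R, time spent handling barnacles is better spent searching.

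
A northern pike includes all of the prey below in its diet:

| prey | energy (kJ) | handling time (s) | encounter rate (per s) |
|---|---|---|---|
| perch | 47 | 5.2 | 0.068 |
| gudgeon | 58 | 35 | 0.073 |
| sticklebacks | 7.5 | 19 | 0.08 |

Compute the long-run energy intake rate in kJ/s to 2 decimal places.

1.48 kJ/s

R = (0.068×47 + 0.073×58 + 0.08×7.5) / (1 + 0.068×5.2 + 0.073×35 + 0.08×19) = 8.03/5.429 = 1.479 kJ/s.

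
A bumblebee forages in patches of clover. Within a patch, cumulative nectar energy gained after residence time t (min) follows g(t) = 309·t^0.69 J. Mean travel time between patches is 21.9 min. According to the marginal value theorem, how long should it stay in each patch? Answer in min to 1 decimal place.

48.7 min

Optimal t* satisfies g'(t*) = g(t*)/(T + t*).
g'(t) = 0.69·309·t^-0.31. Setting 0.69·309·t^-0.31 = 309·t^0.69/(21.9+t) gives 0.69(21.9+t) = t, so 0.31·t = 0.69×21.9.
t* = 0.69×21.9/0.31 = 48.75 min.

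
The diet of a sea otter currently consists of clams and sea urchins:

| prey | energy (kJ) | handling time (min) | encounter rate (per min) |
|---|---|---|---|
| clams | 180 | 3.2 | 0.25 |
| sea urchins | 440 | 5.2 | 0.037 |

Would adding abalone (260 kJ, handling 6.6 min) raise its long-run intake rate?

Yes

Current rate: (0.25×180 + 0.037×440)/(1 + 0.25×3.2 + 0.037×5.2) = 30.76 kJ/min.
Profitability of abalone: 260/6.6 = 39.39 kJ/min.
Since 39.39 > R, including abalone increases the long-run rate.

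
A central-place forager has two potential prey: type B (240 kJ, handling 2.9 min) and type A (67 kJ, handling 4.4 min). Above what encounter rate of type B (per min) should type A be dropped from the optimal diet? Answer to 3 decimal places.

0.078 per min

Drop type A once their profitability E₂/h₂ falls below the rate achievable on type B alone: E₂/h₂ = λE₁/(1 + λh₁).
Solve for λ: λE₁h₂ = E₂(1 + λh₁) → λ(E₁h₂ − E₂h₁) = E₂ → λ = E₂/(E₁h₂ − E₂h₁).
λ = 67/(240×4.4 − 67×2.9) = 67/861.7 = 0.07775 per min.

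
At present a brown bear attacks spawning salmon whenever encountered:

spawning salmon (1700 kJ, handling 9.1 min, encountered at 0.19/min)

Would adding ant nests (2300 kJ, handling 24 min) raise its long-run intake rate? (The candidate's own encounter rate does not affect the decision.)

Current rate: (0.19×1700)/(1 + 0.19×9.1) = 118.4 kJ/min.
Profitability of ant nests: 2300/24 = 95.83 kJ/min.
95.83 < 118.4, so adding ant nests would lower the average — exclude it.

No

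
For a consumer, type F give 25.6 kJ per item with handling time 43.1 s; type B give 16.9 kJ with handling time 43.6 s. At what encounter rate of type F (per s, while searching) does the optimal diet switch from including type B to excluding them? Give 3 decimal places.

0.044 per s

Drop type B once their profitability E₂/h₂ falls below the rate achievable on type F alone: E₂/h₂ = λE₁/(1 + λh₁).
Solve for λ: λE₁h₂ = E₂(1 + λh₁) → λ(E₁h₂ − E₂h₁) = E₂ → λ = E₂/(E₁h₂ − E₂h₁).
λ = 16.9/(25.6×43.6 − 16.9×43.1) = 16.9/387.8 = 0.04358 per s.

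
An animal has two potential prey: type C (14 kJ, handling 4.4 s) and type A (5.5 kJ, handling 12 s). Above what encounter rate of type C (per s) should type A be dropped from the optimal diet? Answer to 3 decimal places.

Drop type A once their profitability E₂/h₂ falls below the rate achievable on type C alone: E₂/h₂ = λE₁/(1 + λh₁).
Solve for λ: λE₁h₂ = E₂(1 + λh₁) → λ(E₁h₂ − E₂h₁) = E₂ → λ = E₂/(E₁h₂ − E₂h₁).
λ = 5.5/(14×12 − 5.5×4.4) = 5.5/143.8 = 0.03825 per s.

0.038 per s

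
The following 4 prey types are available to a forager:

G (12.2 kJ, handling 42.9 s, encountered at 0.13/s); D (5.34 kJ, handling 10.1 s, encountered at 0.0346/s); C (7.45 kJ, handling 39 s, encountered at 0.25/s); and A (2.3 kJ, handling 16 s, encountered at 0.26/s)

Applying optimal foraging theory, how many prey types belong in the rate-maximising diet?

E/h in descending order: D 0.529, G 0.284, C 0.191, A 0.144 kJ/s. The optimal diet is the largest prefix of this list for which every included type satisfies E_i/h_i > R on the types above it.
Rate on top 1: 0.1369. G: 0.284 > 0.1369 → include.
Rate on top 2: 0.2557. C: 0.191 < 0.2557 → exclude; stop.
Optimal diet: D, G — 2 of 4 types.

2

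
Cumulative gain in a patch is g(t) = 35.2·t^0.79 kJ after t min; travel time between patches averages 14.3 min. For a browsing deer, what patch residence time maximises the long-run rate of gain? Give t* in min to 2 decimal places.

Maximise g(t)/(T+t): set derivative to zero → g'(t)(T+t) = g(t).
g'(t) = 0.79·35.2·t^-0.21. Setting 0.79·35.2·t^-0.21 = 35.2·t^0.79/(14.3+t) gives 0.79(14.3+t) = t, so 0.21·t = 0.79×14.3.
t* = 0.79×14.3/0.21 = 53.8 min.

53.80 min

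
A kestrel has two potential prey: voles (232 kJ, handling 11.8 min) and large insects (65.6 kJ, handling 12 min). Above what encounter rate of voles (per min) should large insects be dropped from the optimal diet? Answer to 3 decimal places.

0.033 per min

At the threshold, the rate on voles alone equals the profitability of large insects: λ·232/(1 + λ·11.8) = 65.6/12 = 5.467.
Rearranging, λ(232 − 5.467×11.8) = 5.467, so λ = 5.467/167.5 = 0.03264 per min.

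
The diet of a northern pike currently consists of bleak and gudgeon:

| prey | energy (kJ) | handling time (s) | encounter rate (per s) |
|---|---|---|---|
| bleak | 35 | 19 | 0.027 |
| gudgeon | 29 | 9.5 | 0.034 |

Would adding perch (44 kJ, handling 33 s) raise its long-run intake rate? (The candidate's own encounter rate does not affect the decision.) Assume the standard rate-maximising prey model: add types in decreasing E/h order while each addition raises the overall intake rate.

Current rate: (0.027×35 + 0.034×29)/(1 + 0.027×19 + 0.034×9.5) = 1.052 kJ/s.
Profitability of perch: 44/33 = 1.333 kJ/s.
1.333 > 1.052, so adding perch raises the average — include it.

Yes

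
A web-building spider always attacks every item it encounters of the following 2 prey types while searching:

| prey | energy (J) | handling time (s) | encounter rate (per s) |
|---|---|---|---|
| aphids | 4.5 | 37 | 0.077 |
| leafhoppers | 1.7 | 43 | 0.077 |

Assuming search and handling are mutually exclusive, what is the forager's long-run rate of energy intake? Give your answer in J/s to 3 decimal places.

0.067 J/s

Energy encountered per unit search time: 0.077×4.5 + 0.077×1.7 = 0.4774 J/s.
Handling time per unit search time: 0.077×37 + 0.077×43 = 6.16.
Rate = 0.4774/(1 + 6.16) = 0.06668 J/s.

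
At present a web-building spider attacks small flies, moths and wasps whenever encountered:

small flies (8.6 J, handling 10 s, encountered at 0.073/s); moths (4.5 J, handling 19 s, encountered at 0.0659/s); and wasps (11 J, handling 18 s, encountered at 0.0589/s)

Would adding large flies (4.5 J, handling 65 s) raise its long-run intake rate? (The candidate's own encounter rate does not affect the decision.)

No

Intake rate on the current diet: R = (0.073×8.6 + 0.0659×4.5 + 0.0589×11) / (1 + 0.073×10 + 0.0659×19 + 0.0589×18) = 1.572/4.042 = 0.3889 J/s.
Profitability of large flies: 4.5/65 = 0.06923 J/s.
Since 0.06923 < R, time spent handling large flies is better spent searching.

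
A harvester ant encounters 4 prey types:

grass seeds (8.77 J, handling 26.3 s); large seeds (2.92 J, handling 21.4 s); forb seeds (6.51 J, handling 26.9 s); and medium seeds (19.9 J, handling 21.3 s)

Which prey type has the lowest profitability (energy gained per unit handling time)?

Profitability E/h (J/s): grass seeds = 8.77/26.3 = 0.333, large seeds = 2.92/21.4 = 0.136, forb seeds = 6.51/26.9 = 0.242, medium seeds = 19.9/21.3 = 0.934.
Ranked: medium seeds > grass seeds > forb seeds > large seeds.

large seeds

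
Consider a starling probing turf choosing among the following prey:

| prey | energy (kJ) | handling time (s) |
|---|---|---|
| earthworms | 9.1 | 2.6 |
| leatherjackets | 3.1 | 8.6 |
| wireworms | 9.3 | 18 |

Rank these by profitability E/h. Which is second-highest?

wireworms

In descending order of E/h:
earthworms: 9.1/2.6 = 3.5 kJ/s
wireworms: 9.3/18 = 0.517 kJ/s
leatherjackets: 3.1/8.6 = 0.36 kJ/s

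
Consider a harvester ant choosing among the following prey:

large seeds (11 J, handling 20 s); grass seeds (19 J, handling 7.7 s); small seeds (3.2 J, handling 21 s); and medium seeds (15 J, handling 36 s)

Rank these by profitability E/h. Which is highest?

In descending order of E/h:
grass seeds: 19/7.7 = 2.47 J/s
large seeds: 11/20 = 0.55 J/s
medium seeds: 15/36 = 0.417 J/s
small seeds: 3.2/21 = 0.152 J/s

grass seeds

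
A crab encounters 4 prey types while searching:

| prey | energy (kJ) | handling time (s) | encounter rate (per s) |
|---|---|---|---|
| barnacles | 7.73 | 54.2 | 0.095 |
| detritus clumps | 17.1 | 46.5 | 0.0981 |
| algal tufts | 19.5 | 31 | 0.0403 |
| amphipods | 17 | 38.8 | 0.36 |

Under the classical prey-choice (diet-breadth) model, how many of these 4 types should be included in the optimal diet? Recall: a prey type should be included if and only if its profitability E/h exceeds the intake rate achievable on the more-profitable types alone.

2

Profitabilities (E/h, kJ/s): algal tufts 0.629, amphipods 0.438, detritus clumps 0.368, barnacles 0.143. Add prey in this order while the next type's profitability exceeds the intake rate on those already taken.
Rate on top 1: 0.3494. amphipods: 0.438 > 0.3494 → include.
Rate on top 2: 0.4258. detritus clumps: 0.368 < 0.4258 → exclude; stop.
Optimal diet: algal tufts, amphipods — 2 of 4 types.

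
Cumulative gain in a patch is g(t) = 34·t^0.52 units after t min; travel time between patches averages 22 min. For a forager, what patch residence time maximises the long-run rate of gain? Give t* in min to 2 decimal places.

Optimal t* satisfies g'(t*) = g(t*)/(T + t*).
g'(t) = 0.52·34·t^-0.48. Setting 0.52·34·t^-0.48 = 34·t^0.52/(22+t) gives 0.52(22+t) = t, so 0.48·t = 0.52×22.
t* = 0.52×22/0.48 = 23.83 min.

23.83 min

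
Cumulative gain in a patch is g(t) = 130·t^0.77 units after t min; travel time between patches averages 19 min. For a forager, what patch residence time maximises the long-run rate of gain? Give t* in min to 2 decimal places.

Optimal t* satisfies g'(t*) = g(t*)/(T + t*).
g'(t) = 0.77·130·t^-0.23. Setting 0.77·130·t^-0.23 = 130·t^0.77/(19+t) gives 0.77(19+t) = t, so 0.23·t = 0.77×19.
t* = 0.77×19/0.23 = 63.61 min.

63.61 min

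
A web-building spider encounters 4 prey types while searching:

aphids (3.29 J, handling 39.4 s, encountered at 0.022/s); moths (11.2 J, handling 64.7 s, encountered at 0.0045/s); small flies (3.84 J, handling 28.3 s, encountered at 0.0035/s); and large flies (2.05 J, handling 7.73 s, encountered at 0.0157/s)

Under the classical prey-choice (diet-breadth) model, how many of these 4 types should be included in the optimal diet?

4

Profitabilities (E/h, J/s): large flies 0.265, moths 0.173, small flies 0.136, aphids 0.0835. Add prey in this order while the next type's profitability exceeds the intake rate on those already taken.
Rate on top 1: 0.0287. moths: 0.173 > 0.0287 → include.
Rate on top 2: 0.05847. small flies: 0.136 > 0.05847 → include.
Rate on top 3: 0.06353. aphids: 0.0835 > 0.06353 → include.
Optimal diet: large flies, moths, small flies, aphids — 4 of 4 types.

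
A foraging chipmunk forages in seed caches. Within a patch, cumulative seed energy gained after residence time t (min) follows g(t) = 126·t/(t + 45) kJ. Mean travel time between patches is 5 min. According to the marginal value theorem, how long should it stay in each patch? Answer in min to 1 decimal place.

Maximise g(t)/(T+t): set derivative to zero → g'(t)(T+t) = g(t).
g'(t) = 126·45/(t + 45)². Setting 126·45/(t+45)² = 126t/[(t+45)(5+t)] gives 45(5+t) = t(t+45), so t² = 45×5 = 225.
t* = √225 = 15 min.

15.0 min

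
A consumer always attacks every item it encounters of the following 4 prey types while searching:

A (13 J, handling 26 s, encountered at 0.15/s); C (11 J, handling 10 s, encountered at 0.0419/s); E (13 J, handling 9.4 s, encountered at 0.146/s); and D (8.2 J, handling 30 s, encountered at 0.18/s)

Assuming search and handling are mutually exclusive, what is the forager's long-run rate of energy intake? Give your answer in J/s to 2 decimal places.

0.48 J/s

Energy encountered per unit search time: 0.15×13 + 0.0419×11 + 0.146×13 + 0.18×8.2 = 5.785 J/s.
Handling time per unit search time: 0.15×26 + 0.0419×10 + 0.146×9.4 + 0.18×30 = 11.09.
Rate = 5.785/(1 + 11.09) = 0.4784 J/s.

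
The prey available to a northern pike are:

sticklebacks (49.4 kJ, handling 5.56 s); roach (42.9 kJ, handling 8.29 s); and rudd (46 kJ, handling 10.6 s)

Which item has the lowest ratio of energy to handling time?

rudd

In descending order of E/h:
sticklebacks: 49.4/5.56 = 8.88 kJ/s
roach: 42.9/8.29 = 5.17 kJ/s
rudd: 46/10.6 = 4.34 kJ/s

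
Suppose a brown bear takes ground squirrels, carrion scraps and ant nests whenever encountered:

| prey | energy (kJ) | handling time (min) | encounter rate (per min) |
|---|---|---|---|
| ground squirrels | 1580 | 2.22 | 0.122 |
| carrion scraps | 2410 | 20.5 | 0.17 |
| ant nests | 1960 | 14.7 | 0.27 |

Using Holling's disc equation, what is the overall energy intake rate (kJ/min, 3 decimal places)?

R = Σλ_iE_i / (1 + Σλ_ih_i)
Numerator: 0.122×1580 + 0.17×2410 + 0.27×1960 = 1132
Denominator: 1 + 0.122×2.22 + 0.17×20.5 + 0.27×14.7 = 8.725
R = 1132/8.725 = 129.7 kJ/min

129.706 kJ/min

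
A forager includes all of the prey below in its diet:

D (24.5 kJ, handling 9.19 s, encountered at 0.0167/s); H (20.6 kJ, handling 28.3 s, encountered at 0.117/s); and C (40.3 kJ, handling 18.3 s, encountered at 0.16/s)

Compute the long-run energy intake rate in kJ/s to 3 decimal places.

1.254 kJ/s

R = Σλ_iE_i / (1 + Σλ_ih_i)
Numerator: 0.0167×24.5 + 0.117×20.6 + 0.16×40.3 = 9.267
Denominator: 1 + 0.0167×9.19 + 0.117×28.3 + 0.16×18.3 = 7.393
R = 9.267/7.393 = 1.254 kJ/s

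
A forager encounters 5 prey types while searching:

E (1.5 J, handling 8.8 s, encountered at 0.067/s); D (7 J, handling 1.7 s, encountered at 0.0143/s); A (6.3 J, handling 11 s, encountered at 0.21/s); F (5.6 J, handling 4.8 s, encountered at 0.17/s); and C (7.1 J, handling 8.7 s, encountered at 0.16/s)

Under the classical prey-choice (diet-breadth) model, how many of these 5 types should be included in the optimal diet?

Profitabilities (E/h, J/s): D 4.12, F 1.17, C 0.816, A 0.573, E 0.17. Add prey in this order while the next type's profitability exceeds the intake rate on those already taken.
Rate on top 1: 0.09772. F: 1.17 > 0.09772 → include.
Rate on top 2: 0.5717. C: 0.816 > 0.5717 → include.
Rate on top 3: 0.6769. A: 0.573 < 0.6769 → exclude; stop.
Optimal diet: D, F, C — 3 of 5 types.

3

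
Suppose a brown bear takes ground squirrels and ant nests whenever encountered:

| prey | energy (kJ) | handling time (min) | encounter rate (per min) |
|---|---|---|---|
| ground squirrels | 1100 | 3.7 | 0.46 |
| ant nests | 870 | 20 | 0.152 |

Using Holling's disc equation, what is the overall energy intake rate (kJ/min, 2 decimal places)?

R = (0.46×1100 + 0.152×870) / (1 + 0.46×3.7 + 0.152×20) = 638.2/5.742 = 111.2 kJ/min.

111.15 kJ/min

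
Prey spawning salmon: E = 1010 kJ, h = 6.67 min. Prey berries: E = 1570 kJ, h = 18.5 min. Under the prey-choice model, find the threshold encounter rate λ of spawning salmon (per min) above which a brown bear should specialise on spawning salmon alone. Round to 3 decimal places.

0.191 per min

At the threshold, the rate on spawning salmon alone equals the profitability of berries: λ·1010/(1 + λ·6.67) = 1570/18.5 = 84.86.
Rearranging, λ(1010 − 84.86×6.67) = 84.86, so λ = 84.86/444 = 0.1912 per min.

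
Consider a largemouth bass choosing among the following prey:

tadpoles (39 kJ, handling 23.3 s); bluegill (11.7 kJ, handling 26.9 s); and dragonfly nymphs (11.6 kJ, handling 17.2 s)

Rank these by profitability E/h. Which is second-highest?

In descending order of E/h:
tadpoles: 39/23.3 = 1.67 kJ/s
dragonfly nymphs: 11.6/17.2 = 0.674 kJ/s
bluegill: 11.7/26.9 = 0.435 kJ/s

dragonfly nymphs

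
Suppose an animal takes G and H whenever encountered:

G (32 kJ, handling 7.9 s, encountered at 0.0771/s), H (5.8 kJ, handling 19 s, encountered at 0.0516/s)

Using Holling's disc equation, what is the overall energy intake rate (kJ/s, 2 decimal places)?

Energy encountered per unit search time: 0.0771×32 + 0.0516×5.8 = 2.766 kJ/s.
Handling time per unit search time: 0.0771×7.9 + 0.0516×19 = 1.589.
Rate = 2.766/(1 + 1.589) = 1.068 kJ/s.

1.07 kJ/s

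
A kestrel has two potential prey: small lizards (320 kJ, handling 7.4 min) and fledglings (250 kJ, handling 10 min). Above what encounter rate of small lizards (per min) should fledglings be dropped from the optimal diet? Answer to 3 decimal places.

0.185 per min

Drop fledglings once their profitability E₂/h₂ falls below the rate achievable on small lizards alone: E₂/h₂ = λE₁/(1 + λh₁).
Solve for λ: λE₁h₂ = E₂(1 + λh₁) → λ(E₁h₂ − E₂h₁) = E₂ → λ = E₂/(E₁h₂ − E₂h₁).
λ = 250/(320×10 − 250×7.4) = 250/1350 = 0.1852 per min.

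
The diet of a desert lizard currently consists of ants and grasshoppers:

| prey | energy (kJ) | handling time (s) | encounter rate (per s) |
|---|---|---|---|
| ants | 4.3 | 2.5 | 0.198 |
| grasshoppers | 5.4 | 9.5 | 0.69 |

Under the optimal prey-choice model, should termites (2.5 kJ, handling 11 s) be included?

No

On ants and grasshoppers alone, R = ΣλE/(1+Σλh) = 4.577/8.05 = 0.5686 kJ/s.
termites: E/h = 2.5/11 = 0.2273 kJ/s.
Since 0.2273 < R, time spent handling termites is better spent searching.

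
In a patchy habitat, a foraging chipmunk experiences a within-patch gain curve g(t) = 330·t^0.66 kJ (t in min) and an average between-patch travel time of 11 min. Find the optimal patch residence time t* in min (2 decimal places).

Optimal t* satisfies g'(t*) = g(t*)/(T + t*).
g'(t) = 0.66·330·t^-0.34. Setting 0.66·330·t^-0.34 = 330·t^0.66/(11+t) gives 0.66(11+t) = t, so 0.34·t = 0.66×11.
t* = 0.66×11/0.34 = 21.35 min.

21.35 min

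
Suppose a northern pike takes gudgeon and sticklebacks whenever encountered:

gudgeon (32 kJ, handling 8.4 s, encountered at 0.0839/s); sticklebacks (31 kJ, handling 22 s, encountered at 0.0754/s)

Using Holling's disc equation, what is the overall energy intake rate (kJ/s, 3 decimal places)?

R = Σλ_iE_i / (1 + Σλ_ih_i)
Numerator: 0.0839×32 + 0.0754×31 = 5.022
Denominator: 1 + 0.0839×8.4 + 0.0754×22 = 3.364
R = 5.022/3.364 = 1.493 kJ/s

1.493 kJ/s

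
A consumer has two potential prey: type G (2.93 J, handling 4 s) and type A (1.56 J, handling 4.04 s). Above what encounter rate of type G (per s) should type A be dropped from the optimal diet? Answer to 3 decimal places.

The zero-one rule: include type A iff E₂/h₂ > λE₁/(1+λh₁). Equality gives the switch point.
λE₁h₂ = E₂ + λE₂h₁ ⇒ λ = E₂/(E₁h₂ − E₂h₁) = 1.56/(11.84 − 6.24) = 0.2787 per s.

0.279 per s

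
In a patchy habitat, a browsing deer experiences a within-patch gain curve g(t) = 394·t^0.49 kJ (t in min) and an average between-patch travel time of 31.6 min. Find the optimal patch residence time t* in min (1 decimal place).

30.4 min

By the marginal value theorem, leave when the instantaneous gain rate g'(t) equals the habitat-wide average g(t)/(T + t).
g'(t) = 0.49·394·t^-0.51. Setting 0.49·394·t^-0.51 = 394·t^0.49/(31.6+t) gives 0.49(31.6+t) = t, so 0.51·t = 0.49×31.6.
t* = 0.49×31.6/0.51 = 30.36 min.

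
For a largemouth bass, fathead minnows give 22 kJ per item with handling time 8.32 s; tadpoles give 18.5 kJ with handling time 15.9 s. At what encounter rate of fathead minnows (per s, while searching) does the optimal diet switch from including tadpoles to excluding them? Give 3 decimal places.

At the threshold, the rate on fathead minnows alone equals the profitability of tadpoles: λ·22/(1 + λ·8.32) = 18.5/15.9 = 1.164.
Rearranging, λ(22 − 1.164×8.32) = 1.164, so λ = 1.164/12.32 = 0.09445 per s.

0.094 per s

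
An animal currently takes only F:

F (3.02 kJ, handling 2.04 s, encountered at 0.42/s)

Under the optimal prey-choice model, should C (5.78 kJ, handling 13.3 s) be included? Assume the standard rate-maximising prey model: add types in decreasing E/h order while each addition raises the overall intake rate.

No

Intake rate on the current diet: R = (0.42×3.02) / (1 + 0.42×2.04) = 1.268/1.857 = 0.6831 kJ/s.
C: E/h = 5.78/13.3 = 0.4346 kJ/s.
Since 0.4346 < R, time spent handling C is better spent searching.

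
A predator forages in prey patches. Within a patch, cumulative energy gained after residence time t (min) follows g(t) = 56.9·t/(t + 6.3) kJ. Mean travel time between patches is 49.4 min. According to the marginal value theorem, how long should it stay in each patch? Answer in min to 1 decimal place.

17.6 min

Optimal t* satisfies g'(t*) = g(t*)/(T + t*).
g'(t) = 56.9·6.3/(t + 6.3)². Setting 56.9·6.3/(t+6.3)² = 56.9t/[(t+6.3)(49.4+t)] gives 6.3(49.4+t) = t(t+6.3), so t² = 6.3×49.4 = 311.2.
t* = √311.2 = 17.64 min.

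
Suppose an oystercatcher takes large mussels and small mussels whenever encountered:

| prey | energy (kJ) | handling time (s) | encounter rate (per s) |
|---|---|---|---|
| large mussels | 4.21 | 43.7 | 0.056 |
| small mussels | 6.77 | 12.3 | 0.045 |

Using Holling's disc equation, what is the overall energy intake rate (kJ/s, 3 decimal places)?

Energy encountered per unit search time: 0.056×4.21 + 0.045×6.77 = 0.5404 kJ/s.
Handling time per unit search time: 0.056×43.7 + 0.045×12.3 = 3.001.
Rate = 0.5404/(1 + 3.001) = 0.1351 kJ/s.

0.135 kJ/s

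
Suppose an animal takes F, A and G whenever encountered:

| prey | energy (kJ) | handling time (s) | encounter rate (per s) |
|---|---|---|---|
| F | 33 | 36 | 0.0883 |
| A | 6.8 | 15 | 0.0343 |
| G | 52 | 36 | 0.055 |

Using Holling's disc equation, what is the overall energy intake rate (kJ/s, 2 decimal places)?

0.90 kJ/s

Energy encountered per unit search time: 0.0883×33 + 0.0343×6.8 + 0.055×52 = 6.007 kJ/s.
Handling time per unit search time: 0.0883×36 + 0.0343×15 + 0.055×36 = 5.673.
Rate = 6.007/(1 + 5.673) = 0.9002 kJ/s.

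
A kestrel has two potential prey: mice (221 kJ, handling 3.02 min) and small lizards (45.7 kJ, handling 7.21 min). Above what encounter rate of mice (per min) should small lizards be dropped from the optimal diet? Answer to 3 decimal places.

0.031 per min

At the threshold, the rate on mice alone equals the profitability of small lizards: λ·221/(1 + λ·3.02) = 45.7/7.21 = 6.338.
Rearranging, λ(221 − 6.338×3.02) = 6.338, so λ = 6.338/201.9 = 0.0314 per min.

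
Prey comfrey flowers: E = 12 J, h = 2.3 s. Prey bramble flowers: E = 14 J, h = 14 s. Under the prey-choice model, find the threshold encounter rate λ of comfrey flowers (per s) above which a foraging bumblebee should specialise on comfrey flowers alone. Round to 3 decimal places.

0.103 per s

The zero-one rule: include bramble flowers iff E₂/h₂ > λE₁/(1+λh₁). Equality gives the switch point.
λE₁h₂ = E₂ + λE₂h₁ ⇒ λ = E₂/(E₁h₂ − E₂h₁) = 14/(168 − 32.2) = 0.1031 per s.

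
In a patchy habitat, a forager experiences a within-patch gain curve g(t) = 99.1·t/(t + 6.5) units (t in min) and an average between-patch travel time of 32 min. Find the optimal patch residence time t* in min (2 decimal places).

14.42 min

Maximise g(t)/(T+t): set derivative to zero → g'(t)(T+t) = g(t).
g'(t) = 99.1·6.5/(t + 6.5)². Setting 99.1·6.5/(t+6.5)² = 99.1t/[(t+6.5)(32+t)] gives 6.5(32+t) = t(t+6.5), so t² = 6.5×32 = 208.
t* = √208 = 14.42 min.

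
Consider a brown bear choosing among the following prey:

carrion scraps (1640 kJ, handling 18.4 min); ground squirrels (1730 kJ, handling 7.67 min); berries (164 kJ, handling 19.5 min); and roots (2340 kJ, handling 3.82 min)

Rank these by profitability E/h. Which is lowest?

berries

Profitability E/h (kJ/min): carrion scraps = 1640/18.4 = 89.1, ground squirrels = 1730/7.67 = 226, berries = 164/19.5 = 8.41, roots = 2340/3.82 = 613.
Ranked: roots > ground squirrels > carrion scraps > berries.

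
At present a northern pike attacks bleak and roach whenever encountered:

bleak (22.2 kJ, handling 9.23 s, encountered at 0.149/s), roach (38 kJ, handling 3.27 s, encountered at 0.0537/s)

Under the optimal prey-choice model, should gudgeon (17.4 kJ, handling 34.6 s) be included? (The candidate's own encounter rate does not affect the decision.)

Current rate: (0.149×22.2 + 0.0537×38)/(1 + 0.149×9.23 + 0.0537×3.27) = 2.097 kJ/s.
gudgeon: E/h = 17.4/34.6 = 0.5029 kJ/s.
Since 0.5029 < R, time spent handling gudgeon is better spent searching.

No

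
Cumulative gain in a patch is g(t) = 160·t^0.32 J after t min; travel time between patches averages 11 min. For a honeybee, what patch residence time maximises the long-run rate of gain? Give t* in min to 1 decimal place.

By the marginal value theorem, leave when the instantaneous gain rate g'(t) equals the habitat-wide average g(t)/(T + t).
g'(t) = 0.32·160·t^-0.68. Setting 0.32·160·t^-0.68 = 160·t^0.32/(11+t) gives 0.32(11+t) = t, so 0.68·t = 0.32×11.
t* = 0.32×11/0.68 = 5.176 min.

5.2 min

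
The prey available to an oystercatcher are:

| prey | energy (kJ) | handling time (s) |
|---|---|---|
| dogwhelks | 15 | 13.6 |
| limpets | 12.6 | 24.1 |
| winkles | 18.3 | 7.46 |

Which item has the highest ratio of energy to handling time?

winkles

Profitability E/h (kJ/s): dogwhelks = 15/13.6 = 1.1, limpets = 12.6/24.1 = 0.523, winkles = 18.3/7.46 = 2.45.
Ranked: winkles > dogwhelks > limpets.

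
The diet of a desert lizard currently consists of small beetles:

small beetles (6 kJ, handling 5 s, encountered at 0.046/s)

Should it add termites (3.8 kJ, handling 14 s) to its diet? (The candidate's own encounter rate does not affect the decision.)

Yes

On small beetles alone, R = ΣλE/(1+Σλh) = 0.276/1.23 = 0.2244 kJ/s.
Profitability of termites: 3.8/14 = 0.2714 kJ/s.
Since 0.2714 > R, including termites increases the long-run rate.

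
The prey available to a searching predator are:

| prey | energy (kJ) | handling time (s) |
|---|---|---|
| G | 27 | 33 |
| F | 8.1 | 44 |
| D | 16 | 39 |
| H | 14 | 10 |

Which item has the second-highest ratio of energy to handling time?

G

In descending order of E/h:
H: 14/10 = 1.4 kJ/s
G: 27/33 = 0.818 kJ/s
D: 16/39 = 0.41 kJ/s
F: 8.1/44 = 0.184 kJ/s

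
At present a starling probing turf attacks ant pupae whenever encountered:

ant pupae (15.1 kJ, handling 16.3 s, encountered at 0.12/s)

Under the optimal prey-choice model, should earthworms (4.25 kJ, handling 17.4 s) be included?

Intake rate on the current diet: R = (0.12×15.1) / (1 + 0.12×16.3) = 1.812/2.956 = 0.613 kJ/s.
earthworms: E/h = 4.25/17.4 = 0.2443 kJ/s.
0.2443 < 0.613, so adding earthworms would lower the average — exclude it.

No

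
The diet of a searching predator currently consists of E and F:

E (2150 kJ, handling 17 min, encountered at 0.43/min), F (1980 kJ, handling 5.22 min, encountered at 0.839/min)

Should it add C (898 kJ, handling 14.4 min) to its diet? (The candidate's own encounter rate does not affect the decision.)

Intake rate on the current diet: R = (0.43×2150 + 0.839×1980) / (1 + 0.43×17 + 0.839×5.22) = 2586/12.69 = 203.8 kJ/min.
Profitability of C: 898/14.4 = 62.36 kJ/min.
62.36 < 203.8, so adding C would lower the average — exclude it.

No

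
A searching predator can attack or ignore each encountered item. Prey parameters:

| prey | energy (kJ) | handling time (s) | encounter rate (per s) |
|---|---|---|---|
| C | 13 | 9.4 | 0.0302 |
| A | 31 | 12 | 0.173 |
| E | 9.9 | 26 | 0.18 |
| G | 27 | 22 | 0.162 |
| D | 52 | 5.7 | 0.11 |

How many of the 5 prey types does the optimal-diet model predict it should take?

Profitabilities (E/h, kJ/s): D 9.12, A 2.58, C 1.38, G 1.23, E 0.381. Add prey in this order while the next type's profitability exceeds the intake rate on those already taken.
Rate on top 1: 3.516. A: 2.58 < 3.516 → exclude; stop.
Optimal diet: D — 1 of 5 types.

1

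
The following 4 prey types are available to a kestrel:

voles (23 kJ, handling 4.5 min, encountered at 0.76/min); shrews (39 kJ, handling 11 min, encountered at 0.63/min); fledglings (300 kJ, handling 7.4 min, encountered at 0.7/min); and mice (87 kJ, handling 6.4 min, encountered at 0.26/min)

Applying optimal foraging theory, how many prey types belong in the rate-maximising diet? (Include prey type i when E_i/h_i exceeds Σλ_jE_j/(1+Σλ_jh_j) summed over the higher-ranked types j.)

Rank by E/h (kJ/min): fledglings 40.5, mice 13.6, voles 5.11, shrews 3.55. Include each in turn until the next type's E/h falls below the running intake rate.
Rate on top 1: 33.98. mice: 13.6 < 33.98 → exclude; stop.
Optimal diet: fledglings — 1 of 4 types.

1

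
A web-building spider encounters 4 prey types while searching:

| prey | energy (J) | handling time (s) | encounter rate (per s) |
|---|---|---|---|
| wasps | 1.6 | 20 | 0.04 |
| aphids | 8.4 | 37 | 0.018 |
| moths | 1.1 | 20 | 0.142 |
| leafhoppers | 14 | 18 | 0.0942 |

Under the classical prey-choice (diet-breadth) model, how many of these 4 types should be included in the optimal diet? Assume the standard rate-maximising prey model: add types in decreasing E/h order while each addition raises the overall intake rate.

1

Profitabilities (E/h, J/s): leafhoppers 0.778, aphids 0.227, wasps 0.08, moths 0.055. Add prey in this order while the next type's profitability exceeds the intake rate on those already taken.
Rate on top 1: 0.4892. aphids: 0.227 < 0.4892 → exclude; stop.
Optimal diet: leafhoppers — 1 of 4 types.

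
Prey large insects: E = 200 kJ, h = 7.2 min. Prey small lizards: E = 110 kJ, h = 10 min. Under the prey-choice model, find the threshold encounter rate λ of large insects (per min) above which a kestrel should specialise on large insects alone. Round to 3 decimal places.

0.091 per min

At the threshold, the rate on large insects alone equals the profitability of small lizards: λ·200/(1 + λ·7.2) = 110/10 = 11.
Rearranging, λ(200 − 11×7.2) = 11, so λ = 11/120.8 = 0.09106 per min.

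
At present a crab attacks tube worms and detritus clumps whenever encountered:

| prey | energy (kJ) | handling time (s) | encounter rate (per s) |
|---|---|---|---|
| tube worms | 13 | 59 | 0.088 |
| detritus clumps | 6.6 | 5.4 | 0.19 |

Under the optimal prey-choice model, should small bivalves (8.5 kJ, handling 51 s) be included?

No

Current rate: (0.088×13 + 0.19×6.6)/(1 + 0.088×59 + 0.19×5.4) = 0.3322 kJ/s.
Profitability of small bivalves: 8.5/51 = 0.1667 kJ/s.
Since 0.1667 < R, time spent handling small bivalves is better spent searching.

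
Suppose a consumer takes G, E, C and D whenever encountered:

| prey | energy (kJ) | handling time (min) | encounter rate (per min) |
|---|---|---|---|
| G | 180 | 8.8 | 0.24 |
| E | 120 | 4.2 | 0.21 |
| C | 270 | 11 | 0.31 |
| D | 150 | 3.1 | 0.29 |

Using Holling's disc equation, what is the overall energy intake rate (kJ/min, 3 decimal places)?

23.558 kJ/min

R = Σλ_iE_i / (1 + Σλ_ih_i)
Numerator: 0.24×180 + 0.21×120 + 0.31×270 + 0.29×150 = 195.6
Denominator: 1 + 0.24×8.8 + 0.21×4.2 + 0.31×11 + 0.29×3.1 = 8.303
R = 195.6/8.303 = 23.56 kJ/min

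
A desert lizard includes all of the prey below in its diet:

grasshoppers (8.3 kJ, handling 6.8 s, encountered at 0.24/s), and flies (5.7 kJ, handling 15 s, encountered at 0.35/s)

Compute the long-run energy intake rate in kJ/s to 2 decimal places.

Energy encountered per unit search time: 0.24×8.3 + 0.35×5.7 = 3.987 kJ/s.
Handling time per unit search time: 0.24×6.8 + 0.35×15 = 6.882.
Rate = 3.987/(1 + 6.882) = 0.5058 kJ/s.

0.51 kJ/s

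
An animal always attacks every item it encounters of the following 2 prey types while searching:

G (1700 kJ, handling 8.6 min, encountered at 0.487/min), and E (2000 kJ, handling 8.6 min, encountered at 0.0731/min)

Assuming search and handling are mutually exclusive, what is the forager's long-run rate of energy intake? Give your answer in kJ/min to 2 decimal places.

Energy encountered per unit search time: 0.487×1700 + 0.0731×2000 = 974.1 kJ/min.
Handling time per unit search time: 0.487×8.6 + 0.0731×8.6 = 4.817.
Rate = 974.1/(1 + 4.817) = 167.5 kJ/min.

167.46 kJ/min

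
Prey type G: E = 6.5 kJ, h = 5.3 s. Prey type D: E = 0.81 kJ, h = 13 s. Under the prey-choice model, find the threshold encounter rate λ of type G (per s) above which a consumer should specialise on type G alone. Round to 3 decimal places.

0.010 per s

At the threshold, the rate on type G alone equals the profitability of type D: λ·6.5/(1 + λ·5.3) = 0.81/13 = 0.06231.
Rearranging, λ(6.5 − 0.06231×5.3) = 0.06231, so λ = 0.06231/6.17 = 0.0101 per s.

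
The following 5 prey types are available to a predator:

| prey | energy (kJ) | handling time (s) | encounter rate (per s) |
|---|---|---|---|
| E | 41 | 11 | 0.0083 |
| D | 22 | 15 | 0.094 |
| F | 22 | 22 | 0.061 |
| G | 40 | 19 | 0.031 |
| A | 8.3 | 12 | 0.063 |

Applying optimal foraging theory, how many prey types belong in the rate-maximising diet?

Profitabilities (E/h, kJ/s): E 3.73, G 2.11, D 1.47, F 1, A 0.692. Add prey in this order while the next type's profitability exceeds the intake rate on those already taken.
Rate on top 1: 0.3118. G: 2.11 > 0.3118 → include.
Rate on top 2: 0.9405. D: 1.47 > 0.9405 → include.
Rate on top 3: 1.181. F: 1 < 1.181 → exclude; stop.
Optimal diet: E, G, D — 3 of 5 types.

3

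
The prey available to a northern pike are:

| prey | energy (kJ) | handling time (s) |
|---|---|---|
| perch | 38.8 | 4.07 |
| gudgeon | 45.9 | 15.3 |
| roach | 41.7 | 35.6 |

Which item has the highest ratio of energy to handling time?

In descending order of E/h:
perch: 38.8/4.07 = 9.53 kJ/s
gudgeon: 45.9/15.3 = 3 kJ/s
roach: 41.7/35.6 = 1.17 kJ/s

perch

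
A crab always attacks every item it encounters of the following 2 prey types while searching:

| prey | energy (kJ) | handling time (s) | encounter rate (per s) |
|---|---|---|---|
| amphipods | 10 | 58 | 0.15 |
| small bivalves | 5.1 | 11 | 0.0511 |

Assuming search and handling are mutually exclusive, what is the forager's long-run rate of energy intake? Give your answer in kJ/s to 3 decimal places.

0.172 kJ/s

Energy encountered per unit search time: 0.15×10 + 0.0511×5.1 = 1.761 kJ/s.
Handling time per unit search time: 0.15×58 + 0.0511×11 = 9.262.
Rate = 1.761/(1 + 9.262) = 0.1716 kJ/s.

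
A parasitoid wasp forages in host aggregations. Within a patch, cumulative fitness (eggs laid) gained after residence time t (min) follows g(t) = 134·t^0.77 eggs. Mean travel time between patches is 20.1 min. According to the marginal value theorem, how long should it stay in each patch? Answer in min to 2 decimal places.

Maximise g(t)/(T+t): set derivative to zero → g'(t)(T+t) = g(t).
g'(t) = 0.77·134·t^-0.23. Setting 0.77·134·t^-0.23 = 134·t^0.77/(20.1+t) gives 0.77(20.1+t) = t, so 0.23·t = 0.77×20.1.
t* = 0.77×20.1/0.23 = 67.29 min.

67.29 min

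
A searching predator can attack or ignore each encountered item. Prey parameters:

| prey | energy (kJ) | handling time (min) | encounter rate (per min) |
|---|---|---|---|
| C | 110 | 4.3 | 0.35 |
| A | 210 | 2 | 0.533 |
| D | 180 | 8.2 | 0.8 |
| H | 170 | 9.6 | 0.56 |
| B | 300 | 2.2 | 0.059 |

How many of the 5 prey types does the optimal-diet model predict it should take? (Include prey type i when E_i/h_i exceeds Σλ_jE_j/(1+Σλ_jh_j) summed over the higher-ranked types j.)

2

E/h in descending order: B 136, A 105, C 25.6, D 22, H 17.7 kJ/min. The optimal diet is the largest prefix of this list for which every included type satisfies E_i/h_i > R on the types above it.
Rate on top 1: 15.67. A: 105 > 15.67 → include.
Rate on top 2: 59.04. C: 25.6 < 59.04 → exclude; stop.
Optimal diet: B, A — 2 of 5 types.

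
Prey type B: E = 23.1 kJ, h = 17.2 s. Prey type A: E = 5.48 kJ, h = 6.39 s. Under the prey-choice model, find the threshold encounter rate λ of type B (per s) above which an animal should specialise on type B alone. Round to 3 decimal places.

Drop type A once their profitability E₂/h₂ falls below the rate achievable on type B alone: E₂/h₂ = λE₁/(1 + λh₁).
Solve for λ: λE₁h₂ = E₂(1 + λh₁) → λ(E₁h₂ − E₂h₁) = E₂ → λ = E₂/(E₁h₂ − E₂h₁).
λ = 5.48/(23.1×6.39 − 5.48×17.2) = 5.48/53.35 = 0.1027 per s.

0.103 per s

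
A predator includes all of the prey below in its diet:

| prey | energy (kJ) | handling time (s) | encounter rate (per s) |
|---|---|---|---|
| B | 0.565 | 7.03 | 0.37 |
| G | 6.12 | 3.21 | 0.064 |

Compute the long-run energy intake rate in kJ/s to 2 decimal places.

R = Σλ_iE_i / (1 + Σλ_ih_i)
Numerator: 0.37×0.565 + 0.064×6.12 = 0.6007
Denominator: 1 + 0.37×7.03 + 0.064×3.21 = 3.807
R = 0.6007/3.807 = 0.1578 kJ/s

0.16 kJ/s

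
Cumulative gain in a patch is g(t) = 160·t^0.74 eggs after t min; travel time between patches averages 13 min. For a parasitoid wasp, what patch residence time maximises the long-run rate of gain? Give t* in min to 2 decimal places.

37.00 min

By the marginal value theorem, leave when the instantaneous gain rate g'(t) equals the habitat-wide average g(t)/(T + t).
g'(t) = 0.74·160·t^-0.26. Setting 0.74·160·t^-0.26 = 160·t^0.74/(13+t) gives 0.74(13+t) = t, so 0.26·t = 0.74×13.
t* = 0.74×13/0.26 = 37 min.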